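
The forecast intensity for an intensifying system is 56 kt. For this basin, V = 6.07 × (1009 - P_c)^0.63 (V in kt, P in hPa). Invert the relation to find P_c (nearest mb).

975 mb

ΔP = (V / 6.07)^(1/0.63) = (56/6.07)^1.587.
56/6.07 = 9.226; 9.226^1.587 ≈ 34.02 mb.
P_c = 1009 − 34.02 = 974.98 ≈ 975 mb.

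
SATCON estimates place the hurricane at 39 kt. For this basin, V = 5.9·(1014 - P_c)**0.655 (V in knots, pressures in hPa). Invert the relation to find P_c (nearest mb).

996 mb

ΔP = (V / 5.9)^(1/0.655) = (39/5.9)^1.527.
39/5.9 = 6.610; 6.610^1.527 ≈ 17.87 mb.
P_c = 1014 − 17.87 = 996.13 ≈ 996 mb.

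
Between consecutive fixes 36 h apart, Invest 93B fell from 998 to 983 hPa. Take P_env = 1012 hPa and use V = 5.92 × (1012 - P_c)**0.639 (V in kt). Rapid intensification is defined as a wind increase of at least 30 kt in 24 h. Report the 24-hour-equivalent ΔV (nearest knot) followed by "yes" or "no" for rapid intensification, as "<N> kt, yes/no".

13 kt, no

V₁: ΔP = 14, V ≈ 5.92 × 14^0.639 ≈ 31.97 kt.
V₂: ΔP = 29, V ≈ 5.92 × 29^0.639 ≈ 50.91 kt.
ΔV over 36 h = 18.94 kt → 24 h equivalent = 18.94 × 24/36 ≈ 12.63 kt.
13 kt < 30 kt ⇒ not rapid intensification.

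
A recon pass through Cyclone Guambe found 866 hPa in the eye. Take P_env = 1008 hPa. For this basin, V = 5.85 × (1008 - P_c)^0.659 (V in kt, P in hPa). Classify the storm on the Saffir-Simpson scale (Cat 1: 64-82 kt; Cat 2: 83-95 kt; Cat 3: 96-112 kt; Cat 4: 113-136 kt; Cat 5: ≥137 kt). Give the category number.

5

ΔP = 1008 − 866 = 142 hPa.
V ≈ 5.85 × 142^0.659 = 5.85 × 26.20 ≈ 153 kt.
153 kt falls in the Category 5 band.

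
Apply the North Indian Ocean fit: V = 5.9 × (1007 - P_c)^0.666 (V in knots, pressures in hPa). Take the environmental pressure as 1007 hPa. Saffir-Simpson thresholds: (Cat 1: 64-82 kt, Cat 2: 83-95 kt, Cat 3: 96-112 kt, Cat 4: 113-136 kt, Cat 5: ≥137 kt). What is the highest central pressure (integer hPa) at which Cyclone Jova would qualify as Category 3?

941 hPa

Category 3 begins at V = 96 kt.
Required ΔP = (96/5.9)^(1/0.666) = 16.271^1.502 ≈ 65.91 hPa.
P_c ≤ 1007 − 65.91 = 941.09, so the highest integer P_c is 941 hPa.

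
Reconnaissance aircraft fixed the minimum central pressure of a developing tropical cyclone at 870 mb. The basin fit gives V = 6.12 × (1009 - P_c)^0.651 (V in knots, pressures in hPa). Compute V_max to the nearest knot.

152 kt

ΔP = 1009 − 870 = 139 mb.
139^0.651 ≈ 24.837.
V ≈ 6.12 × 24.837 ≈ 152.0 kt.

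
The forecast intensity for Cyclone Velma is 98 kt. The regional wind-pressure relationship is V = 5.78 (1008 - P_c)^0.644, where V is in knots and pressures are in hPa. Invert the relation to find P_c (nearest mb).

927 mb

ΔP = (V / 5.78)^(1/0.644) = (98/5.78)^1.553.
98/5.78 = 16.955; 16.955^1.553 ≈ 81.07 mb.
P_c = 1008 − 81.07 = 926.93 ≈ 927 mb.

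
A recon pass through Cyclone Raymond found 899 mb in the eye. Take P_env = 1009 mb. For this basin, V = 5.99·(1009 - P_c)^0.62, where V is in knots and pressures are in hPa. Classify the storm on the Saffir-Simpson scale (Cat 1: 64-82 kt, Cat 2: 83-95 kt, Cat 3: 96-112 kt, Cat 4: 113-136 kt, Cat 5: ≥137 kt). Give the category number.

3

ΔP = 1009 − 899 = 110 mb.
V ≈ 5.99 × 110^0.62 = 5.99 × 18.44 ≈ 110 kt.
110 kt falls in the Category 3 band.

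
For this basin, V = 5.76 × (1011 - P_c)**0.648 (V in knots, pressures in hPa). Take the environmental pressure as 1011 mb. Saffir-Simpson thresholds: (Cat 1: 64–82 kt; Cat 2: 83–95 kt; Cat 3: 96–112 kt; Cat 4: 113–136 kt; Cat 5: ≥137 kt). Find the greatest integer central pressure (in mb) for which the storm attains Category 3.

Category 3 begins at V = 96 kt.
Required ΔP = (96/5.76)^(1/0.648) = 16.667^1.543 ≈ 76.84 mb.
P_c ≤ 1011 − 76.84 = 934.16, so the highest integer P_c is 934 mb.

934 mb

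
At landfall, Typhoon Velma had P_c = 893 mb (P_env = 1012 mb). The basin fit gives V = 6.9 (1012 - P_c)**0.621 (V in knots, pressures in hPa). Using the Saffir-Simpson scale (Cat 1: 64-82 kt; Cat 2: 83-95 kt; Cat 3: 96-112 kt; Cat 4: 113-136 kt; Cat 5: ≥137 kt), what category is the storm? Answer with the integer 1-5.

4

ΔP = 1012 − 893 = 119 mb.
V ≈ 6.9 × 119^0.621 = 6.9 × 19.45 ≈ 134 kt.
134 kt falls in the Category 4 band.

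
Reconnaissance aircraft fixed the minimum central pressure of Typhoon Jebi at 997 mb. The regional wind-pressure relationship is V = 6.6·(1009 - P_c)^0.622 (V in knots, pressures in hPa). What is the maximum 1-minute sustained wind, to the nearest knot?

31 kt

ΔP = 1009 − 997 = 12 mb.
12^0.622 ≈ 4.691.
V ≈ 6.6 × 4.691 ≈ 31.0 kt.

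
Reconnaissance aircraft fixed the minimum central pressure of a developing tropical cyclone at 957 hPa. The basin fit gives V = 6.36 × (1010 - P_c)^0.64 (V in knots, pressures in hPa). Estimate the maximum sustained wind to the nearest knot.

81 kt

ΔP = 1010 − 957 = 53 hPa.
53^0.64 ≈ 12.692.
V ≈ 6.36 × 12.692 ≈ 80.7 kt.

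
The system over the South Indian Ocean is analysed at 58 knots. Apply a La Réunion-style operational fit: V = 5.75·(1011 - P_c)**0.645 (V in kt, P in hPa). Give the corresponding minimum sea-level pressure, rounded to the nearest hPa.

ΔP = (V / 5.75)^(1/0.645) = (58/5.75)^1.550.
58/5.75 = 10.087; 10.087^1.550 ≈ 35.99 hPa.
P_c = 1011 − 35.99 = 975.01 ≈ 975 hPa.

975 hPa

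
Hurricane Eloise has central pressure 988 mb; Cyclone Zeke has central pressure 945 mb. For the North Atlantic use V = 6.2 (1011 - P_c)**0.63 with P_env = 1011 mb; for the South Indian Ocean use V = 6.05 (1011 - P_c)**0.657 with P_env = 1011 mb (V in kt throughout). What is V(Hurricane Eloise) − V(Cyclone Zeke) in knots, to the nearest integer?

-50 kt

Hurricane Eloise: ΔP = 23; V ≈ 6.2 × 23^0.63 ≈ 44.70 kt.
Cyclone Zeke: ΔP = 66; V ≈ 6.05 × 66^0.657 ≈ 94.88 kt.
Difference ≈ 44.70 − 94.88 = -50.18 → -50 kt.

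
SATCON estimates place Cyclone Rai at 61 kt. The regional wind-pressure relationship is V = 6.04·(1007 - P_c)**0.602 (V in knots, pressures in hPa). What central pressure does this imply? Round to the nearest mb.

960 mb

ΔP = (V / 6.04)^(1/0.602) = (61/6.04)^1.661.
61/6.04 = 10.099; 10.099^1.661 ≈ 46.59 mb.
P_c = 1007 − 46.59 = 960.41 ≈ 960 mb.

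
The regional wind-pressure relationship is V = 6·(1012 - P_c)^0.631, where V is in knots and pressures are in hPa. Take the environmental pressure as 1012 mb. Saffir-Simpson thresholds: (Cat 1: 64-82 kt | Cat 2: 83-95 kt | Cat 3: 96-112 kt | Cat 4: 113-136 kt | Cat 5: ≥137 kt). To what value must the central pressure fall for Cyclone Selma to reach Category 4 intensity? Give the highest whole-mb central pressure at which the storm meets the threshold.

Category 4 begins at V = 113 kt.
Required ΔP = (113/6)^(1/0.631) = 18.833^1.585 ≈ 104.83 mb.
P_c ≤ 1012 − 104.83 = 907.17, so the highest integer P_c is 907 mb.

907 mb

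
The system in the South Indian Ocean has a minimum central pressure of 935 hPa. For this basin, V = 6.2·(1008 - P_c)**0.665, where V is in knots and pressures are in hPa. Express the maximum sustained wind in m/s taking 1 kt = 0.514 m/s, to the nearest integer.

55 m/s

ΔP = 1008 − 935 = 73 hPa.
V ≈ 6.2 × 73^0.665 = 6.2 × 17.342 ≈ 107.523 kt.
107.523 × 0.514 ≈ 55.27 m/s → 55 m/s.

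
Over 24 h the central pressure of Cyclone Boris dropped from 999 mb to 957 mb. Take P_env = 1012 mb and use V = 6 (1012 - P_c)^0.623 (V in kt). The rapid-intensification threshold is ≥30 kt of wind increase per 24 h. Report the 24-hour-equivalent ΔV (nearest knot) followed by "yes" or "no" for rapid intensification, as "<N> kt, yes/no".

43 kt, yes

V₁: ΔP = 13, V ≈ 6 × 13^0.623 ≈ 29.66 kt.
V₂: ΔP = 55, V ≈ 6 × 55^0.623 ≈ 72.84 kt.
ΔV over 24 h = 43.18 kt → 24 h equivalent = 43.18 × 24/24 ≈ 43.18 kt.
43 kt ≥ 30 kt ⇒ rapid intensification.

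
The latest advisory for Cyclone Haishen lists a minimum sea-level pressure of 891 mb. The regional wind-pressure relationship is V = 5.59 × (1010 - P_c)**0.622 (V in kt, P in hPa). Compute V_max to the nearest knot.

ΔP = 1010 − 891 = 119 mb.
119^0.622 ≈ 19.543.
V ≈ 5.59 × 19.543 ≈ 109.2 kt.

109 kt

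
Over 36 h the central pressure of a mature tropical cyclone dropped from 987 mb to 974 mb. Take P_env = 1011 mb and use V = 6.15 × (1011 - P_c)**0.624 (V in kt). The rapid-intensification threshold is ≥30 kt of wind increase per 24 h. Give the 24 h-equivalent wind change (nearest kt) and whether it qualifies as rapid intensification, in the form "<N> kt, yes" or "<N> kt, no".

V₁: ΔP = 24, V ≈ 6.15 × 24^0.624 ≈ 44.68 kt.
V₂: ΔP = 37, V ≈ 6.15 × 37^0.624 ≈ 58.54 kt.
ΔV over 36 h = 13.86 kt → 24 h equivalent = 13.86 × 24/36 ≈ 9.24 kt.
9 kt < 30 kt ⇒ not rapid intensification.

9 kt, no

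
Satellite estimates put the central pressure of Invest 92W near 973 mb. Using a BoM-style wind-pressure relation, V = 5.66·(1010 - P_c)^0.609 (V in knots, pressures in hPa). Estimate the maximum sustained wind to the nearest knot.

ΔP = 1010 − 973 = 37 mb.
37^0.609 ≈ 9.016.
V ≈ 5.66 × 9.016 ≈ 51.0 kt.

51 kt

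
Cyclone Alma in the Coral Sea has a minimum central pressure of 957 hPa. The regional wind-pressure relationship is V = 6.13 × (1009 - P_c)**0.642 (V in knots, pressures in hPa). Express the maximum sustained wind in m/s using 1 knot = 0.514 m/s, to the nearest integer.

40 m/s

ΔP = 1009 − 957 = 52 hPa.
V ≈ 6.13 × 52^0.642 = 6.13 × 12.638 ≈ 77.470 kt.
77.470 × 0.514 ≈ 39.82 m/s → 40 m/s.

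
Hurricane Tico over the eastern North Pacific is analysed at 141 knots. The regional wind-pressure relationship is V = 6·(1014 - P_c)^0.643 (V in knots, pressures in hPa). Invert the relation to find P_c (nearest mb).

878 mb

ΔP = (V / 6)^(1/0.643) = (141/6)^1.555.
141/6 = 23.500; 23.500^1.555 ≈ 135.61 mb.
P_c = 1014 − 135.61 = 878.39 ≈ 878 mb.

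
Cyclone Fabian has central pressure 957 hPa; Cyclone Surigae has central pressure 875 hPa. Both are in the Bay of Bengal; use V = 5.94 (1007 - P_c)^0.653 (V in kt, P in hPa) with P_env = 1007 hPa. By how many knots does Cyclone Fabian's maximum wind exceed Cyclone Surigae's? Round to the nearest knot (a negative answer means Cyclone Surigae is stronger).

Cyclone Fabian: ΔP = 50; V ≈ 5.94 × 50^0.653 ≈ 76.42 kt.
Cyclone Surigae: ΔP = 132; V ≈ 5.94 × 132^0.653 ≈ 144.05 kt.
Difference ≈ 76.42 − 144.05 = -67.63 → -68 kt.

-68 kt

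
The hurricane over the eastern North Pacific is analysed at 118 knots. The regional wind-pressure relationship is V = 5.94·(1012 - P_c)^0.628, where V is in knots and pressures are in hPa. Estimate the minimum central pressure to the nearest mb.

895 mb

ΔP = (V / 5.94)^(1/0.628) = (118/5.94)^1.592.
118/5.94 = 19.865; 19.865^1.592 ≈ 116.69 mb.
P_c = 1012 − 116.69 = 895.31 ≈ 895 mb.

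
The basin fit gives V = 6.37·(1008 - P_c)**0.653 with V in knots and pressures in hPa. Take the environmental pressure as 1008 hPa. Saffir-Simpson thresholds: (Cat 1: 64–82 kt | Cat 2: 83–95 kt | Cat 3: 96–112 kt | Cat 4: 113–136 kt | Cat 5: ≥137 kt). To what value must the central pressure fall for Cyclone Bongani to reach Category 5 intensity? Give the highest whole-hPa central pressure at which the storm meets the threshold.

898 hPa

Category 5 begins at V = 137 kt.
Required ΔP = (137/6.37)^(1/0.653) = 21.507^1.531 ≈ 109.83 hPa.
P_c ≤ 1008 − 109.83 = 898.17, so the highest integer P_c is 898 hPa.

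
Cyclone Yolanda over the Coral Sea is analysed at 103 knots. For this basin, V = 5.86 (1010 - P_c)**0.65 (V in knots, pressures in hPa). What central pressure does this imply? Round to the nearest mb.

928 mb

ΔP = (V / 5.86)^(1/0.65) = (103/5.86)^1.538.
103/5.86 = 17.577; 17.577^1.538 ≈ 82.28 mb.
P_c = 1010 − 82.28 = 927.72 ≈ 928 mb.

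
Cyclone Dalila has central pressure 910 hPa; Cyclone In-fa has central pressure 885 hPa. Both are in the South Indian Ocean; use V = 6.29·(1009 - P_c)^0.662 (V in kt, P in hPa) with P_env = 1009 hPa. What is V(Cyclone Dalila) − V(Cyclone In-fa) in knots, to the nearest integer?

-21 kt

Cyclone Dalila: ΔP = 99; V ≈ 6.29 × 99^0.662 ≈ 131.75 kt.
Cyclone In-fa: ΔP = 124; V ≈ 6.29 × 124^0.662 ≈ 152.93 kt.
Difference ≈ 131.75 − 152.93 = -21.18 → -21 kt.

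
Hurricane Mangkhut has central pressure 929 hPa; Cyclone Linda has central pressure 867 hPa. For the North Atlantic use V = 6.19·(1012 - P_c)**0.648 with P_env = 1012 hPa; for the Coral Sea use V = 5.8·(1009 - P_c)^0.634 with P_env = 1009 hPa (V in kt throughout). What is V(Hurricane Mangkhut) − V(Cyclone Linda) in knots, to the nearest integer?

Hurricane Mangkhut: ΔP = 83; V ≈ 6.19 × 83^0.648 ≈ 108.46 kt.
Cyclone Linda: ΔP = 142; V ≈ 5.8 × 142^0.634 ≈ 134.27 kt.
Difference ≈ 108.46 − 134.27 = -25.81 → -26 kt.

-26 kt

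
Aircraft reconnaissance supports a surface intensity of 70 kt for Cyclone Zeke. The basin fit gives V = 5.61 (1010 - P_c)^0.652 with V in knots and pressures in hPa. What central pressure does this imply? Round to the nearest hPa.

ΔP = (V / 5.61)^(1/0.652) = (70/5.61)^1.534.
70/5.61 = 12.478; 12.478^1.534 ≈ 47.99 hPa.
P_c = 1010 − 47.99 = 962.01 ≈ 962 hPa.

962 hPa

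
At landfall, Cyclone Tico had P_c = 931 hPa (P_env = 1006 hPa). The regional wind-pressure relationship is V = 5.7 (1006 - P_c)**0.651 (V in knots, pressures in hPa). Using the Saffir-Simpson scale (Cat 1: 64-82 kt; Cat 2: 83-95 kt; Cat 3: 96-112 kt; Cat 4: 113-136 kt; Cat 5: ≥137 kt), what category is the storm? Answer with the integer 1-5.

ΔP = 1006 − 931 = 75 hPa.
V ≈ 5.7 × 75^0.651 = 5.7 × 16.62 ≈ 95 kt.
95 kt falls in the Category 2 band.

2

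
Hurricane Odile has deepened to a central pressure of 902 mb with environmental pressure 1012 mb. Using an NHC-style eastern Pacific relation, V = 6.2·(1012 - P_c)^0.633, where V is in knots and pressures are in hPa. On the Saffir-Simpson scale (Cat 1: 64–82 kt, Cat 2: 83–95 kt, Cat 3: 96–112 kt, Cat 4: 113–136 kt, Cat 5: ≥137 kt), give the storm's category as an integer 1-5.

4

ΔP = 1012 − 902 = 110 mb.
V ≈ 6.2 × 110^0.633 = 6.2 × 19.60 ≈ 122 kt.
122 kt falls in the Category 4 band.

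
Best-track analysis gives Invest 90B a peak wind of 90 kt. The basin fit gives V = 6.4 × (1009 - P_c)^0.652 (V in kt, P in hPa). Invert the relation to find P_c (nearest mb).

ΔP = (V / 6.4)^(1/0.652) = (90/6.4)^1.534.
90/6.4 = 14.062; 14.062^1.534 ≈ 57.65 mb.
P_c = 1009 − 57.65 = 951.35 ≈ 951 mb.

951 mb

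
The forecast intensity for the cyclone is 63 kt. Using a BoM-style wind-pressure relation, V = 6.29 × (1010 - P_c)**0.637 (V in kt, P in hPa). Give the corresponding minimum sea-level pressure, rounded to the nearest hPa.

973 hPa

ΔP = (V / 6.29)^(1/0.637) = (63/6.29)^1.570.
63/6.29 = 10.016; 10.016^1.570 ≈ 37.23 hPa.
P_c = 1010 − 37.23 = 972.77 ≈ 973 hPa.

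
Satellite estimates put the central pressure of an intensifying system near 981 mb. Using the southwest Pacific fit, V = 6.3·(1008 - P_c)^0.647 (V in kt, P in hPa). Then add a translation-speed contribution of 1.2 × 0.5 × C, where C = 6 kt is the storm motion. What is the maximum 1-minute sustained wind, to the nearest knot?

57 kt

ΔP = 1008 − 981 = 27 mb.
27^0.647 ≈ 8.435.
V ≈ 6.3 × 8.435 ≈ 53.1 kt.
Translation term: 1.2 × 0.5 × 6 = 3.6 kt.
Corrected V ≈ 56.7 kt → 57 kt.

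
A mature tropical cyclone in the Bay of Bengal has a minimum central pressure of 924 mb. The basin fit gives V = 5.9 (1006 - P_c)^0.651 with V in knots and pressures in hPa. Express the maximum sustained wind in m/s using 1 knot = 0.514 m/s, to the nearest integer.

ΔP = 1006 − 924 = 82 mb.
V ≈ 5.9 × 82^0.651 = 5.9 × 17.615 ≈ 103.931 kt.
103.931 × 0.514 ≈ 53.42 m/s → 53 m/s.

53 m/s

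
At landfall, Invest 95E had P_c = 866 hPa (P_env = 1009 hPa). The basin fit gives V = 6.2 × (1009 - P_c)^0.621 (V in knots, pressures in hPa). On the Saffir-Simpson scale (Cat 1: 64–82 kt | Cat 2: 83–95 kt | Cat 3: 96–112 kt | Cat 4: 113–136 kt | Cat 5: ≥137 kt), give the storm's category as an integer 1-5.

ΔP = 1009 − 866 = 143 hPa.
V ≈ 6.2 × 143^0.621 = 6.2 × 21.80 ≈ 135 kt.
135 kt falls in the Category 4 band.

4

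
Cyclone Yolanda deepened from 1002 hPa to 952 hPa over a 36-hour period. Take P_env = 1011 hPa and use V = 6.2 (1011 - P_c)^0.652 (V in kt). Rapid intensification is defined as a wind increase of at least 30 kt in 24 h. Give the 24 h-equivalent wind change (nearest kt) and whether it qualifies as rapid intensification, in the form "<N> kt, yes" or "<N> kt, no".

V₁: ΔP = 9, V ≈ 6.2 × 9^0.652 ≈ 25.98 kt.
V₂: ΔP = 59, V ≈ 6.2 × 59^0.652 ≈ 88.51 kt.
ΔV over 36 h = 62.53 kt → 24 h equivalent = 62.53 × 24/36 ≈ 41.69 kt.
42 kt ≥ 30 kt ⇒ rapid intensification.

42 kt, yes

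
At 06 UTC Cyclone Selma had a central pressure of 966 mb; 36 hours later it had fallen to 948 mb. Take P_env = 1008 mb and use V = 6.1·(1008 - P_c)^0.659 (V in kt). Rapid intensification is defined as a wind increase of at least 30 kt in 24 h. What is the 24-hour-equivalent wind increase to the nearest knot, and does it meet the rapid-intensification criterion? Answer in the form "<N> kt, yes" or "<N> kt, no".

V₁: ΔP = 42, V ≈ 6.1 × 42^0.659 ≈ 71.62 kt.
V₂: ΔP = 60, V ≈ 6.1 × 60^0.659 ≈ 90.60 kt.
ΔV over 36 h = 18.98 kt → 24 h equivalent = 18.98 × 24/36 ≈ 12.65 kt.
13 kt < 30 kt ⇒ not rapid intensification.

13 kt, no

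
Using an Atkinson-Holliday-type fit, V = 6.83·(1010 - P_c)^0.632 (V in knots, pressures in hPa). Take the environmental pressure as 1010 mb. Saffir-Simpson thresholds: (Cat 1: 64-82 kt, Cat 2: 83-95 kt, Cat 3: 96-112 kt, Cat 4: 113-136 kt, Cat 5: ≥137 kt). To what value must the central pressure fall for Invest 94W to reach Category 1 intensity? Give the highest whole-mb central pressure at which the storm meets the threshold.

975 mb

Category 1 begins at V = 64 kt.
Required ΔP = (64/6.83)^(1/0.632) = 9.370^1.582 ≈ 34.48 mb.
P_c ≤ 1010 − 34.48 = 975.52, so the highest integer P_c is 975 mb.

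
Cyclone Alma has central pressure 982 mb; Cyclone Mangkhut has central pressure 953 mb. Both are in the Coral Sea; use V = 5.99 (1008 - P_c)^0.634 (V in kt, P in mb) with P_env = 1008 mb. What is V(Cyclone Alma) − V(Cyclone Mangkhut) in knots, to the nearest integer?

Cyclone Alma: ΔP = 26; V ≈ 5.99 × 26^0.634 ≈ 47.26 kt.
Cyclone Mangkhut: ΔP = 55; V ≈ 5.99 × 55^0.634 ≈ 76.00 kt.
Difference ≈ 47.26 − 76.00 = -28.74 → -29 kt.

-29 kt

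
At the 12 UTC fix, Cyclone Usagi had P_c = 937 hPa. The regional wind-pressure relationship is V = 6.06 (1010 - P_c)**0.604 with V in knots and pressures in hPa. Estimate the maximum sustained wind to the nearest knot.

ΔP = 1010 − 937 = 73 hPa.
73^0.604 ≈ 13.349.
V ≈ 6.06 × 13.349 ≈ 80.9 kt.

81 kt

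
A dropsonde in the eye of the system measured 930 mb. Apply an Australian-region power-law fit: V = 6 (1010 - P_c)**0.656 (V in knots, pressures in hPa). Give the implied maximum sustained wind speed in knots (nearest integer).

106 kt

ΔP = 1010 − 930 = 80 mb.
80^0.656 ≈ 17.719.
V ≈ 6 × 17.719 ≈ 106.3 kt.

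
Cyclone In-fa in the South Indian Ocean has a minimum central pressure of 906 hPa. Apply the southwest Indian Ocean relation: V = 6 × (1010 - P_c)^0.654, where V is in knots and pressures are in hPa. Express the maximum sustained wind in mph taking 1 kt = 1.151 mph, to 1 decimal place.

ΔP = 1010 − 906 = 104 hPa.
V ≈ 6 × 104^0.654 = 6 × 20.852 ≈ 125.110 kt.
125.110 × 1.151 ≈ 144.00 mph → 144.0 mph.

144.0 mph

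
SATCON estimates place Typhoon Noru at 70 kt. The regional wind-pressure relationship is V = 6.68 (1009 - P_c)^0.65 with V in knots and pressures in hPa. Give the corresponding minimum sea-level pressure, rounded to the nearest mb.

972 mb

ΔP = (V / 6.68)^(1/0.65) = (70/6.68)^1.538.
70/6.68 = 10.479; 10.479^1.538 ≈ 37.13 mb.
P_c = 1009 − 37.13 = 971.87 ≈ 972 mb.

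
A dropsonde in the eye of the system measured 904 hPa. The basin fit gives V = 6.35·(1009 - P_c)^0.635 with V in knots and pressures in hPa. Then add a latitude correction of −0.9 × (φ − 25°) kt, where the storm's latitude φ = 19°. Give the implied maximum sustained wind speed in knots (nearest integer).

127 kt

ΔP = 1009 − 904 = 105 hPa.
105^0.635 ≈ 19.207.
V ≈ 6.35 × 19.207 ≈ 122.0 kt.
Latitude correction: −0.9 × (19 − 25) = 5.4 kt.
Corrected V ≈ 127.4 kt → 127 kt.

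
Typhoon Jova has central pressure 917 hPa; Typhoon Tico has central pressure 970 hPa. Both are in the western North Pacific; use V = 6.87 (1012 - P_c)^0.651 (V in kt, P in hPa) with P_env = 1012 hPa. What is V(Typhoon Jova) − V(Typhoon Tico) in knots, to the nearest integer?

Typhoon Jova: ΔP = 95; V ≈ 6.87 × 95^0.651 ≈ 133.18 kt.
Typhoon Tico: ΔP = 42; V ≈ 6.87 × 42^0.651 ≈ 78.29 kt.
Difference ≈ 133.18 − 78.29 = 54.89 → 55 kt.

55 kt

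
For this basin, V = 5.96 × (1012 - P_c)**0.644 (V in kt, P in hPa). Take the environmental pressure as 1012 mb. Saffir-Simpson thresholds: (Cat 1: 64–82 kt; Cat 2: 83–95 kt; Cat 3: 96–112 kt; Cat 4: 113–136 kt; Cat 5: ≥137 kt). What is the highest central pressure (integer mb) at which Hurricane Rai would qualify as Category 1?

972 mb

Category 1 begins at V = 64 kt.
Required ΔP = (64/5.96)^(1/0.644) = 10.738^1.553 ≈ 39.89 mb.
P_c ≤ 1012 − 39.89 = 972.11, so the highest integer P_c is 972 mb.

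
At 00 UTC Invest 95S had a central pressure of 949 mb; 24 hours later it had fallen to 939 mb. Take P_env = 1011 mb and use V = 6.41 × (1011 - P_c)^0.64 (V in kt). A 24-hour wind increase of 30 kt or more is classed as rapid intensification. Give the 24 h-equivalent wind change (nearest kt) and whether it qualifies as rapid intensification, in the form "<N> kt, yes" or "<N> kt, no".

9 kt, no

V₁: ΔP = 62, V ≈ 6.41 × 62^0.64 ≈ 89.95 kt.
V₂: ΔP = 72, V ≈ 6.41 × 72^0.64 ≈ 98.98 kt.
ΔV over 24 h = 9.03 kt → 24 h equivalent = 9.03 × 24/24 ≈ 9.03 kt.
9 kt < 30 kt ⇒ not rapid intensification.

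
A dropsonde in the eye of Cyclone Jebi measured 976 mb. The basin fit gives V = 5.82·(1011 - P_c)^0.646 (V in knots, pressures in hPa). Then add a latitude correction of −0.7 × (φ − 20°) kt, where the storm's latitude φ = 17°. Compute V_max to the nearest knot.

ΔP = 1011 − 976 = 35 mb.
35^0.646 ≈ 9.942.
V ≈ 5.82 × 9.942 ≈ 57.9 kt.
Latitude correction: −0.7 × (17 − 20) = 2.1 kt.
Corrected V ≈ 60 kt → 60 kt.

60 kt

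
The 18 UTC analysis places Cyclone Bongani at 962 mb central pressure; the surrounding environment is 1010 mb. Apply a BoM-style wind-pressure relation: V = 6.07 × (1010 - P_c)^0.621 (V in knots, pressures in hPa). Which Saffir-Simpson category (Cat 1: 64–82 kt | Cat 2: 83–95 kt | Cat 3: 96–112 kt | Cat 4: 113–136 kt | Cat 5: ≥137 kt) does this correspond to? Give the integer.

1

ΔP = 1010 − 962 = 48 mb.
V ≈ 6.07 × 48^0.621 = 6.07 × 11.07 ≈ 67 kt.
67 kt falls in the Category 1 band.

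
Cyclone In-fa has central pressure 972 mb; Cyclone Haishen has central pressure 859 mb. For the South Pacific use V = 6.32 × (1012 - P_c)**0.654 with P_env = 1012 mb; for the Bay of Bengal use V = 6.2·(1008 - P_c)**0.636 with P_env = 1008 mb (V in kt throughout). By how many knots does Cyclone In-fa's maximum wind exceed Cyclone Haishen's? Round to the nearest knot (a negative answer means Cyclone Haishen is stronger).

-79 kt

Cyclone In-fa: ΔP = 40; V ≈ 6.32 × 40^0.654 ≈ 70.54 kt.
Cyclone Haishen: ΔP = 149; V ≈ 6.2 × 149^0.636 ≈ 149.46 kt.
Difference ≈ 70.54 − 149.46 = -78.92 → -79 kt.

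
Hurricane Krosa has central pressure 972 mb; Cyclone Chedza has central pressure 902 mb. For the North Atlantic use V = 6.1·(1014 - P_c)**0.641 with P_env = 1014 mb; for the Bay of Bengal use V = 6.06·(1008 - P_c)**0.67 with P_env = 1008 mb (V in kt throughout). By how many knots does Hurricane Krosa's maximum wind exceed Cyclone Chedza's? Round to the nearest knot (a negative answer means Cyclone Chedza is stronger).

Hurricane Krosa: ΔP = 42; V ≈ 6.1 × 42^0.641 ≈ 66.96 kt.
Cyclone Chedza: ΔP = 106; V ≈ 6.06 × 106^0.67 ≈ 137.86 kt.
Difference ≈ 66.96 − 137.86 = -70.90 → -71 kt.

-71 kt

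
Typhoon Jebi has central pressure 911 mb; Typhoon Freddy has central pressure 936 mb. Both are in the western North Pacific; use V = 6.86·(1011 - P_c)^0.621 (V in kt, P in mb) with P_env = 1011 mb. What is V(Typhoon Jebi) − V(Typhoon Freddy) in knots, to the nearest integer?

Typhoon Jebi: ΔP = 100; V ≈ 6.86 × 100^0.621 ≈ 119.76 kt.
Typhoon Freddy: ΔP = 75; V ≈ 6.86 × 75^0.621 ≈ 100.17 kt.
Difference ≈ 119.76 − 100.17 = 19.59 → 20 kt.

20 kt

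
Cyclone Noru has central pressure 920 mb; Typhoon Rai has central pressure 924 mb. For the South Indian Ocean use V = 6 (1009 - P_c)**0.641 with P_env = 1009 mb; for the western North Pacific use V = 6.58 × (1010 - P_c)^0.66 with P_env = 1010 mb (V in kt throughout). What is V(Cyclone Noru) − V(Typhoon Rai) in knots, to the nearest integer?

Cyclone Noru: ΔP = 89; V ≈ 6 × 89^0.641 ≈ 106.59 kt.
Typhoon Rai: ΔP = 86; V ≈ 6.58 × 86^0.66 ≈ 124.45 kt.
Difference ≈ 106.59 − 124.45 = -17.86 → -18 kt.

-18 kt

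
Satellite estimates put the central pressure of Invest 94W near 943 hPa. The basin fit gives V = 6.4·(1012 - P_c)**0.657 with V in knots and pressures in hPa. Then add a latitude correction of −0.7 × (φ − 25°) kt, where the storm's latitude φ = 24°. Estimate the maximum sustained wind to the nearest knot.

ΔP = 1012 − 943 = 69 hPa.
69^0.657 ≈ 16.148.
V ≈ 6.4 × 16.148 ≈ 103.3 kt.
Latitude correction: −0.7 × (24 − 25) = 0.7 kt.
Corrected V ≈ 104 kt → 104 kt.

104 kt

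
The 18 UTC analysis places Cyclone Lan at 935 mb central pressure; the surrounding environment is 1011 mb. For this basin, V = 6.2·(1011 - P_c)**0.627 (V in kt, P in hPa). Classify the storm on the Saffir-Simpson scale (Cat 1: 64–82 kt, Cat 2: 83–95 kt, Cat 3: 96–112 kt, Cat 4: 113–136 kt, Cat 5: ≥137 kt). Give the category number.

ΔP = 1011 − 935 = 76 mb.
V ≈ 6.2 × 76^0.627 = 6.2 × 15.11 ≈ 94 kt.
94 kt falls in the Category 2 band.

2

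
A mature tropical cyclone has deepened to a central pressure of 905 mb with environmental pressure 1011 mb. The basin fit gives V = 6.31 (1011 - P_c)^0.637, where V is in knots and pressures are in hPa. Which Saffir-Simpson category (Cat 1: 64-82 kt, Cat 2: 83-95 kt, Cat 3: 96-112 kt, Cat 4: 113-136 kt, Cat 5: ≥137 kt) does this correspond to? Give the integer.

4

ΔP = 1011 − 905 = 106 mb.
V ≈ 6.31 × 106^0.637 = 6.31 × 19.50 ≈ 123 kt.
123 kt falls in the Category 4 band.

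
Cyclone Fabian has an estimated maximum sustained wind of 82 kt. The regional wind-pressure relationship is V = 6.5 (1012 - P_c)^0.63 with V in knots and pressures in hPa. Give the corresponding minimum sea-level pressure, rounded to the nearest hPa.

ΔP = (V / 6.5)^(1/0.63) = (82/6.5)^1.587.
82/6.5 = 12.615; 12.615^1.587 ≈ 55.91 hPa.
P_c = 1012 − 55.91 = 956.09 ≈ 956 hPa.

956 hPa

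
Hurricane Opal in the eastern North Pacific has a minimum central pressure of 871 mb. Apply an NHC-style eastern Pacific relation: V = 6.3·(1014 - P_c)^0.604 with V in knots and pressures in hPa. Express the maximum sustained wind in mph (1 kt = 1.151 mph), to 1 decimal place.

145.3 mph

ΔP = 1014 − 871 = 143 mb.
V ≈ 6.3 × 143^0.604 = 6.3 × 20.037 ≈ 126.230 kt.
126.230 × 1.151 ≈ 145.29 mph → 145.3 mph.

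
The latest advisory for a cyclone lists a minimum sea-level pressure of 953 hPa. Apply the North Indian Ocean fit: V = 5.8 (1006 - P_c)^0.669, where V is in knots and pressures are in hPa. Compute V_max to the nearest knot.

83 kt

ΔP = 1006 − 953 = 53 hPa.
53^0.669 ≈ 14.241.
V ≈ 5.8 × 14.241 ≈ 82.6 kt.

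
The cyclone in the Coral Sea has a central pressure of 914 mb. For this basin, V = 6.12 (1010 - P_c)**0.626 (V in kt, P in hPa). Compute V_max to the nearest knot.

ΔP = 1010 − 914 = 96 mb.
96^0.626 ≈ 17.414.
V ≈ 6.12 × 17.414 ≈ 106.6 kt.

107 kt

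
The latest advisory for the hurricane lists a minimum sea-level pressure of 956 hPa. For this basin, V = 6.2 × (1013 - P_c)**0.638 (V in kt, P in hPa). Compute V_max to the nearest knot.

ΔP = 1013 − 956 = 57 hPa.
57^0.638 ≈ 13.190.
V ≈ 6.2 × 13.190 ≈ 81.8 kt.

82 kt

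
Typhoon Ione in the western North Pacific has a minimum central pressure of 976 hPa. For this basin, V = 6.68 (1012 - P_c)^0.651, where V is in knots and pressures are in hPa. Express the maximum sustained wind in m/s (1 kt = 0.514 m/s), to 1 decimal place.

ΔP = 1012 − 976 = 36 hPa.
V ≈ 6.68 × 36^0.651 = 6.68 × 10.307 ≈ 68.854 kt.
68.854 × 0.514 ≈ 35.39 m/s → 35.4 m/s.

35.4 m/s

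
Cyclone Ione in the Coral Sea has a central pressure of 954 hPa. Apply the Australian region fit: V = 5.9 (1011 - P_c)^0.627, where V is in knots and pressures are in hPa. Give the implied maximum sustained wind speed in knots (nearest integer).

ΔP = 1011 − 954 = 57 hPa.
57^0.627 ≈ 12.616.
V ≈ 5.9 × 12.616 ≈ 74.4 kt.

74 kt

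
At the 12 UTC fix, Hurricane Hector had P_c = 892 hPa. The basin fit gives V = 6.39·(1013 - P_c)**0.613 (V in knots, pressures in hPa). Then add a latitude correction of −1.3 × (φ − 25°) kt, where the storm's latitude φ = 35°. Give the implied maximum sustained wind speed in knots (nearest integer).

ΔP = 1013 − 892 = 121 hPa.
121^0.613 ≈ 18.912.
V ≈ 6.39 × 18.912 ≈ 120.9 kt.
Latitude correction: −1.3 × (35 − 25) = -13 kt.
Corrected V ≈ 107.9 kt → 108 kt.

108 kt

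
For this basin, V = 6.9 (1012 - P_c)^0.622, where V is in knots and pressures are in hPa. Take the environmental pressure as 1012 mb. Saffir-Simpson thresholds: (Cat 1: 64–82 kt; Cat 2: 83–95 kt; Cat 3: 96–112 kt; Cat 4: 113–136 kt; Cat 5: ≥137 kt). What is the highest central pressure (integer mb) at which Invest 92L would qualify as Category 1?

Category 1 begins at V = 64 kt.
Required ΔP = (64/6.9)^(1/0.622) = 9.275^1.608 ≈ 35.91 mb.
P_c ≤ 1012 − 35.91 = 976.09, so the highest integer P_c is 976 mb.

976 mb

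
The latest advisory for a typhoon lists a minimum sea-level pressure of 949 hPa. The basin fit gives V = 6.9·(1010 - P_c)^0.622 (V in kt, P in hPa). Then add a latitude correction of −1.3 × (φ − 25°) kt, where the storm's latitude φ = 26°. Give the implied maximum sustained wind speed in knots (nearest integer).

88 kt

ΔP = 1010 − 949 = 61 hPa.
61^0.622 ≈ 12.897.
V ≈ 6.9 × 12.897 ≈ 89.0 kt.
Latitude correction: −1.3 × (26 − 25) = -1.3 kt.
Corrected V ≈ 87.7 kt → 88 kt.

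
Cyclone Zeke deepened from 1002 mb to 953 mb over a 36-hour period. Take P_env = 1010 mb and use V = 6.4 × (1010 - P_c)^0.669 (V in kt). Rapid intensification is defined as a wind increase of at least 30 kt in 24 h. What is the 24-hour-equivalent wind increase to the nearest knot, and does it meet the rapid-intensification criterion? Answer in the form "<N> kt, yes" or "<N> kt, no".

V₁: ΔP = 8, V ≈ 6.4 × 8^0.669 ≈ 25.72 kt.
V₂: ΔP = 57, V ≈ 6.4 × 57^0.669 ≈ 95.69 kt.
ΔV over 36 h = 69.97 kt → 24 h equivalent = 69.97 × 24/36 ≈ 46.65 kt.
47 kt ≥ 30 kt ⇒ rapid intensification.

47 kt, yes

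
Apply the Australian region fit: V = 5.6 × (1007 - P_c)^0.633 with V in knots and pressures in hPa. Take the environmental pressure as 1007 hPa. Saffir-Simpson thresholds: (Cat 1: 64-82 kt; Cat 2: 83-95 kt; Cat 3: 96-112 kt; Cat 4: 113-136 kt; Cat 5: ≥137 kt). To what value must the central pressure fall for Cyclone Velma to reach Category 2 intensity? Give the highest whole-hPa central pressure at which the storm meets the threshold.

936 hPa

Category 2 begins at V = 83 kt.
Required ΔP = (83/5.6)^(1/0.633) = 14.821^1.580 ≈ 70.75 hPa.
P_c ≤ 1007 − 70.75 = 936.25, so the highest integer P_c is 936 hPa.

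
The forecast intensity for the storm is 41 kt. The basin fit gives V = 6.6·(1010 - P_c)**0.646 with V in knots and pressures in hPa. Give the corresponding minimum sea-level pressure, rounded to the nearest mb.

993 mb

ΔP = (V / 6.6)^(1/0.646) = (41/6.6)^1.548.
41/6.6 = 6.212; 6.212^1.548 ≈ 16.90 mb.
P_c = 1010 − 16.90 = 993.10 ≈ 993 mb.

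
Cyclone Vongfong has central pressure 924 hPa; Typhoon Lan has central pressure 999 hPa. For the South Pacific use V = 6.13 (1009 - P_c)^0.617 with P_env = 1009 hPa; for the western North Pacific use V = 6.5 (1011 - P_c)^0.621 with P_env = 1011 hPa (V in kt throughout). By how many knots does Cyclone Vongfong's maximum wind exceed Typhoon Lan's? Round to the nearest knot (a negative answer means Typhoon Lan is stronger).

Cyclone Vongfong: ΔP = 85; V ≈ 6.13 × 85^0.617 ≈ 95.04 kt.
Typhoon Lan: ΔP = 12; V ≈ 6.5 × 12^0.621 ≈ 30.41 kt.
Difference ≈ 95.04 − 30.41 = 64.63 → 65 kt.

65 kt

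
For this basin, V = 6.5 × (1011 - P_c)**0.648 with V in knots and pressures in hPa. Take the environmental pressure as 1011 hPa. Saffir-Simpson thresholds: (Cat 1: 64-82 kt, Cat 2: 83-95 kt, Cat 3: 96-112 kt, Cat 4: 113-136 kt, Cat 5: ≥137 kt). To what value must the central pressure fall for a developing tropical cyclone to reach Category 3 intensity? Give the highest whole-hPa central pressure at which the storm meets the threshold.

Category 3 begins at V = 96 kt.
Required ΔP = (96/6.5)^(1/0.648) = 14.769^1.543 ≈ 63.76 hPa.
P_c ≤ 1011 − 63.76 = 947.24, so the highest integer P_c is 947 hPa.

947 hPa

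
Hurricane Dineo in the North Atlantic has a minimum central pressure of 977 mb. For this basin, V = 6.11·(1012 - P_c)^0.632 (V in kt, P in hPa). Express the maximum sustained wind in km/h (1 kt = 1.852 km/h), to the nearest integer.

107 km/h

ΔP = 1012 − 977 = 35 mb.
V ≈ 6.11 × 35^0.632 = 6.11 × 9.459 ≈ 57.795 kt.
57.795 × 1.852 ≈ 107.04 km/h → 107 km/h.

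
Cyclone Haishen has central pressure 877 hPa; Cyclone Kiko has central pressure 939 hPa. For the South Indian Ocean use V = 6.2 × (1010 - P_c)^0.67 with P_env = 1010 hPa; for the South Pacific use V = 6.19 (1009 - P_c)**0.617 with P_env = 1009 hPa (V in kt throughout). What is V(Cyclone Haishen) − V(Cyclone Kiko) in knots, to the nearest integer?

Cyclone Haishen: ΔP = 133; V ≈ 6.2 × 133^0.67 ≈ 164.20 kt.
Cyclone Kiko: ΔP = 70; V ≈ 6.19 × 70^0.617 ≈ 85.14 kt.
Difference ≈ 164.20 − 85.14 = 79.06 → 79 kt.

79 kt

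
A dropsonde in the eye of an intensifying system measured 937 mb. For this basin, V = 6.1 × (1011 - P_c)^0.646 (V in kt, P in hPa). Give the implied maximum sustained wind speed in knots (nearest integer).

98 kt

ΔP = 1011 − 937 = 74 mb.
74^0.646 ≈ 16.126.
V ≈ 6.1 × 16.126 ≈ 98.4 kt.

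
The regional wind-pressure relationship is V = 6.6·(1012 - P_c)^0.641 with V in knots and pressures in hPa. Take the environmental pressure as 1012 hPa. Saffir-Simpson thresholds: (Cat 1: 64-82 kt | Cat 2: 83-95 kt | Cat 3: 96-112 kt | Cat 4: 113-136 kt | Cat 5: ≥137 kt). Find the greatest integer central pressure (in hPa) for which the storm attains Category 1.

Category 1 begins at V = 64 kt.
Required ΔP = (64/6.6)^(1/0.641) = 9.697^1.560 ≈ 34.61 hPa.
P_c ≤ 1012 − 34.61 = 977.39, so the highest integer P_c is 977 hPa.

977 hPa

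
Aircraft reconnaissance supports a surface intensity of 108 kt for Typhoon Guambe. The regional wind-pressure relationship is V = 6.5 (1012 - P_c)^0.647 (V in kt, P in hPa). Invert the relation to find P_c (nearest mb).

ΔP = (V / 6.5)^(1/0.647) = (108/6.5)^1.546.
108/6.5 = 16.615; 16.615^1.546 ≈ 76.99 mb.
P_c = 1012 − 76.99 = 935.01 ≈ 935 mb.

935 mb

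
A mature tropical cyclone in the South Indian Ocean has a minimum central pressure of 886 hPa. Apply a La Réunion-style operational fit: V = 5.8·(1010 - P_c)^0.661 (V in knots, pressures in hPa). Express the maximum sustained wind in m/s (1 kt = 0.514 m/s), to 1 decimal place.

72.1 m/s

ΔP = 1010 − 886 = 124 hPa.
V ≈ 5.8 × 124^0.661 = 5.8 × 24.196 ≈ 140.339 kt.
140.339 × 0.514 ≈ 72.13 m/s → 72.1 m/s.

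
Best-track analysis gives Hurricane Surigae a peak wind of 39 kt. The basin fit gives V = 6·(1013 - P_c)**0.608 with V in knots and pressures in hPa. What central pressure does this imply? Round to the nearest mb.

ΔP = (V / 6)^(1/0.608) = (39/6)^1.645.
39/6 = 6.500; 6.500^1.645 ≈ 21.73 mb.
P_c = 1013 − 21.73 = 991.27 ≈ 991 mb.

991 mb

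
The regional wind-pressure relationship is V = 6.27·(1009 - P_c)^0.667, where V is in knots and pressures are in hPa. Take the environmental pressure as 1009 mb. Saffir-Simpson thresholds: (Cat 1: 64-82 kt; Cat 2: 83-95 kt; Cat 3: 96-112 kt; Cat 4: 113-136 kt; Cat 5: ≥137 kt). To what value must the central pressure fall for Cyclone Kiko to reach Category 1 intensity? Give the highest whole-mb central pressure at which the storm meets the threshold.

Category 1 begins at V = 64 kt.
Required ΔP = (64/6.27)^(1/0.667) = 10.207^1.499 ≈ 32.55 mb.
P_c ≤ 1009 − 32.55 = 976.45, so the highest integer P_c is 976 mb.

976 mb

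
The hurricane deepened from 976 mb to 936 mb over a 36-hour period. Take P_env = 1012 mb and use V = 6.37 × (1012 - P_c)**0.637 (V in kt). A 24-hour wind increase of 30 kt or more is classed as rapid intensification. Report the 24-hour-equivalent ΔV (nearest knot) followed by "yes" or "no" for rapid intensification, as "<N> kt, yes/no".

25 kt, no

V₁: ΔP = 36, V ≈ 6.37 × 36^0.637 ≈ 62.45 kt.
V₂: ΔP = 76, V ≈ 6.37 × 76^0.637 ≈ 100.51 kt.
ΔV over 36 h = 38.06 kt → 24 h equivalent = 38.06 × 24/36 ≈ 25.37 kt.
25 kt < 30 kt ⇒ not rapid intensification.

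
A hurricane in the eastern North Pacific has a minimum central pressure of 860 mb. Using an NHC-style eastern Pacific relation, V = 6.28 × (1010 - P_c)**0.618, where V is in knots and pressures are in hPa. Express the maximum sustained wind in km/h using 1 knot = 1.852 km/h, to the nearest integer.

257 km/h

ΔP = 1010 − 860 = 150 mb.
V ≈ 6.28 × 150^0.618 = 6.28 × 22.122 ≈ 138.926 kt.
138.926 × 1.852 ≈ 257.29 km/h → 257 km/h.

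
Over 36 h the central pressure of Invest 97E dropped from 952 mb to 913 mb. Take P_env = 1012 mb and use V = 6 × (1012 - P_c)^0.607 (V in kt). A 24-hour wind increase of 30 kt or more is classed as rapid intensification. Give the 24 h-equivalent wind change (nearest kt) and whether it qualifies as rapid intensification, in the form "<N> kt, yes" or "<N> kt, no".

17 kt, no

V₁: ΔP = 60, V ≈ 6 × 60^0.607 ≈ 72.03 kt.
V₂: ΔP = 99, V ≈ 6 × 99^0.607 ≈ 97.61 kt.
ΔV over 36 h = 25.58 kt → 24 h equivalent = 25.58 × 24/36 ≈ 17.05 kt.
17 kt < 30 kt ⇒ not rapid intensification.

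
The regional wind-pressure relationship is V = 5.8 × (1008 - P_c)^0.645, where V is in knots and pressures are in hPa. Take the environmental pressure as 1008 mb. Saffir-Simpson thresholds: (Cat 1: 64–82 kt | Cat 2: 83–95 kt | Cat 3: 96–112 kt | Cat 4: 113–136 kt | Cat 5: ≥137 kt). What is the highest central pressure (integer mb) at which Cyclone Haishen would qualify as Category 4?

Category 4 begins at V = 113 kt.
Required ΔP = (113/5.8)^(1/0.645) = 19.483^1.550 ≈ 99.88 mb.
P_c ≤ 1008 − 99.88 = 908.12, so the highest integer P_c is 908 mb.

908 mb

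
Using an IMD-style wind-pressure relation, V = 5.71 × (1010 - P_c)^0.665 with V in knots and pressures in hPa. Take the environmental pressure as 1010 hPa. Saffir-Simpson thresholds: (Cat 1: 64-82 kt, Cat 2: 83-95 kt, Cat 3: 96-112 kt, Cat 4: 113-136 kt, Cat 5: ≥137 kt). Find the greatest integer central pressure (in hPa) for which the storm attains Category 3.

940 hPa

Category 3 begins at V = 96 kt.
Required ΔP = (96/5.71)^(1/0.665) = 16.813^1.504 ≈ 69.67 hPa.
P_c ≤ 1010 − 69.67 = 940.33, so the highest integer P_c is 940 hPa.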